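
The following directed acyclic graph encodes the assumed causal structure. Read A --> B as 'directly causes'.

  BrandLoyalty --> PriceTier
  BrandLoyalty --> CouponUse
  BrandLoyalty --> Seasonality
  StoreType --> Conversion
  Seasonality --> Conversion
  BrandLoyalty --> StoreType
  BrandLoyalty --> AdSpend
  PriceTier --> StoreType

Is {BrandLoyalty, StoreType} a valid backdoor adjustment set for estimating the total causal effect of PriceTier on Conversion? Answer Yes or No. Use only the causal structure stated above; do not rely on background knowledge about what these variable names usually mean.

Backdoor paths from PriceTier to Conversion (paths whose first edge points into PriceTier):
  P1: PriceTier <- BrandLoyalty -> Seasonality -> Conversion
  P2: PriceTier <- BrandLoyalty -> StoreType -> Conversion
Condition 1 (no descendant of PriceTier in the set): FAILS — StoreType is a descendant of PriceTier.
Condition 2 (every backdoor path blocked by {BrandLoyalty, StoreType}):
  P1: blocked at fork node BrandLoyalty ∈ conditioning set.
  P2: blocked at fork node BrandLoyalty ∈ conditioning set.
{BrandLoyalty, StoreType} does not satisfy the backdoor criterion.

No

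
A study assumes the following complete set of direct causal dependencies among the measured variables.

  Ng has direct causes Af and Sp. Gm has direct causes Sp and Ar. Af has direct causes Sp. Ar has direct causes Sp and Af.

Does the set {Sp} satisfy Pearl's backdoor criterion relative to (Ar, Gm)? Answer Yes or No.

Yes

Backdoor paths from Ar to Gm (paths whose first edge points into Ar):
  P1: Ar <- Sp -> Gm
  P2: Ar <- Af <- Sp -> Gm
  P3: Ar <- Af -> Ng <- Sp -> Gm
Condition 1 (no descendant of Ar in the set): holds — descendants of Ar are {Gm}; none are in {Sp}.
Condition 2 (every backdoor path blocked by {Sp}):
  P1: blocked at fork node Sp ∈ conditioning set.
  P2: blocked at fork node Sp ∈ conditioning set.
  P3: blocked at collider Ng (neither it nor any descendant is in the conditioning set).
{Sp} satisfies the backdoor criterion.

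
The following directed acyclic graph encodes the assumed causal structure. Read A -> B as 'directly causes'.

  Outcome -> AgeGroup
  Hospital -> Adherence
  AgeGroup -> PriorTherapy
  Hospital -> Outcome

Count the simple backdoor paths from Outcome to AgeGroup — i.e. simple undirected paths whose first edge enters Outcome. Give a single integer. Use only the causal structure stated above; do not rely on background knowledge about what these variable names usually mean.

A backdoor path from Outcome to AgeGroup is any simple undirected path whose first edge points into Outcome (i.e. leaves Outcome via a parent).
Parents of Outcome: {Hospital}.
No simple path from any parent of Outcome reaches AgeGroup without revisiting Outcome, so there are no backdoor paths.

0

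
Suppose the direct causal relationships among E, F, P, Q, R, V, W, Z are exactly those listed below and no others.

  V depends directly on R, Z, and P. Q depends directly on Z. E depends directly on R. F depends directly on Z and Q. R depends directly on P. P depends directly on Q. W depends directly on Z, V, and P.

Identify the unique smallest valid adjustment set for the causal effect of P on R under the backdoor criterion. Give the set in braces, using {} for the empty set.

{}

Variables eligible for adjustment (non-descendants of P, excluding P and R): {F, Q, Z}.
Backdoor paths from P to R:
  P1: P <- Q <- Z -> V <- R
  P2: P <- Q <- Z -> W <- V <- R
  P3: P <- Q -> F <- Z -> V <- R
  P4: P <- Q -> F <- Z -> W <- V <- R
Each backdoor path contains an unconditioned collider, so every path is already blocked with the empty conditioning set:
  P1: blocked at collider V (neither it nor any descendant is in the conditioning set).
  P2: blocked at collider W (neither it nor any descendant is in the conditioning set).
  P3: blocked at collider F (neither it nor any descendant is in the conditioning set).
  P4: blocked at collider F (neither it nor any descendant is in the conditioning set).
The empty set is therefore the unique smallest valid set.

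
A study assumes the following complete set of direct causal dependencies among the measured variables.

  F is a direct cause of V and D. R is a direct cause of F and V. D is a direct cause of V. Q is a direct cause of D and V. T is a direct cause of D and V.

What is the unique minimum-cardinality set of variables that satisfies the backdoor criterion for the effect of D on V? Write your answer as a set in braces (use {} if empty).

{F, Q, T}

Variables eligible for adjustment (non-descendants of D, excluding D and V): {F, Q, R, T}.
Backdoor paths from D to V:
  P1: D <- Q -> V
  P2: D <- T -> V
  P3: D <- F <- R -> V
  P4: D <- F -> V
The empty set is not sufficient: P1 (D <- Q -> V) has no collider blocking it and no conditioned non-collider, so it is open.
Try {F, Q, T}:
  P1: blocked at fork node Q ∈ conditioning set.
  P2: blocked at fork node T ∈ conditioning set.
  P3: blocked at chain node F ∈ conditioning set.
  P4: blocked at fork node F ∈ conditioning set.
{F, Q, T} contains no descendant of D and blocks every backdoor path.
Every element of {F, Q, T} is needed (dropping F leaves P3 open; dropping Q leaves P1 open; dropping T leaves P2 open), so no proper subset is valid.
Among all size-3 subsets of the eligible variables, only {F, Q, T} blocks every backdoor path, so it is the unique smallest valid adjustment set.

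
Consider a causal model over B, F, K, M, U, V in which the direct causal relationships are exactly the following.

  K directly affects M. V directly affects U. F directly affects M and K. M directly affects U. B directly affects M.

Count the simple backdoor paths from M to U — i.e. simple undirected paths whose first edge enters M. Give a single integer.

0

A backdoor path from M to U is any simple undirected path whose first edge points into M (i.e. leaves M via a parent).
Parents of M: {B, F, K}.
No simple path from any parent of M reaches U without revisiting M, so there are no backdoor paths.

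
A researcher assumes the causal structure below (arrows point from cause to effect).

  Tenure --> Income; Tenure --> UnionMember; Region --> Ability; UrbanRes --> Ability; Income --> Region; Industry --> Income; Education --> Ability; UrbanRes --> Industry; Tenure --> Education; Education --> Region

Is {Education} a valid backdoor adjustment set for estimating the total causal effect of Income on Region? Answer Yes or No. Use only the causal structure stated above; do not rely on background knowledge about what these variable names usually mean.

Yes

Backdoor paths from Income to Region (paths whose first edge points into Income):
  P1: Income <- Tenure -> Education -> Region
  P2: Income <- Tenure -> Education -> Ability <- Region
  P3: Income <- Industry <- UrbanRes -> Ability <- Education -> Region
  P4: Income <- Industry <- UrbanRes -> Ability <- Region
Condition 1 (no descendant of Income in the set): holds — descendants of Income are {Ability, Region}; none are in {Education}.
Condition 2 (every backdoor path blocked by {Education}):
  P1: blocked at chain node Education ∈ conditioning set.
  P2: blocked at chain node Education ∈ conditioning set.
  P3: blocked at collider Ability (neither it nor any descendant is in the conditioning set).
  P4: blocked at collider Ability (neither it nor any descendant is in the conditioning set).
{Education} satisfies the backdoor criterion.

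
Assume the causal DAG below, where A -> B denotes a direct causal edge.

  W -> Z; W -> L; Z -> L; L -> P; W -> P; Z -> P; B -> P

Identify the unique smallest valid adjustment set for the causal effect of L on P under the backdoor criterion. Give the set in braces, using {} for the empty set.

Variables eligible for adjustment (non-descendants of L, excluding L and P): {B, W, Z}.
Backdoor paths from L to P:
  P1: L <- W -> Z -> P
  P2: L <- W -> P
  P3: L <- Z <- W -> P
  P4: L <- Z -> P
The empty set is not sufficient: P1 (L <- W -> Z -> P) has no collider blocking it and no conditioned non-collider, so it is open.
Try {W, Z}:
  P1: blocked at fork node W ∈ conditioning set.
  P2: blocked at fork node W ∈ conditioning set.
  P3: blocked at chain node Z ∈ conditioning set.
  P4: blocked at fork node Z ∈ conditioning set.
{W, Z} contains no descendant of L and blocks every backdoor path.
Every element of {W, Z} is needed (dropping W leaves P2 open; dropping Z leaves P4 open), so no proper subset is valid.
Among all size-2 subsets of the eligible variables, only {W, Z} blocks every backdoor path, so it is the unique smallest valid adjustment set.

{W, Z}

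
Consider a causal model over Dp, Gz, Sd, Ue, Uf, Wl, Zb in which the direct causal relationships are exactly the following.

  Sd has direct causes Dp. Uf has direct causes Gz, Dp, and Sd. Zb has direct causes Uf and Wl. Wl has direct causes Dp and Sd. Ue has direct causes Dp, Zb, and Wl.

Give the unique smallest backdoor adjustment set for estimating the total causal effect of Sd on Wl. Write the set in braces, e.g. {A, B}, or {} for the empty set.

Variables eligible for adjustment (non-descendants of Sd, excluding Sd and Wl): {Dp, Gz}.
Backdoor paths from Sd to Wl:
  P1: Sd <- Dp -> Uf -> Zb <- Wl
  P2: Sd <- Dp -> Uf -> Zb -> Ue <- Wl
  P3: Sd <- Dp -> Wl
  P4: Sd <- Dp -> Ue <- Wl
  P5: Sd <- Dp -> Ue <- Zb <- Wl
The empty set is not sufficient: P3 (Sd <- Dp -> Wl) has no collider blocking it and no conditioned non-collider, so it is open.
Try {Dp}:
  P1: blocked at fork node Dp ∈ conditioning set.
  P2: blocked at fork node Dp ∈ conditioning set.
  P3: blocked at fork node Dp ∈ conditioning set.
  P4: blocked at fork node Dp ∈ conditioning set.
  P5: blocked at fork node Dp ∈ conditioning set.
{Dp} contains no descendant of Sd and blocks every backdoor path.
No other singleton works — e.g. {Gz} leaves P3 open — so {Dp} is the unique smallest valid adjustment set.

{Dp}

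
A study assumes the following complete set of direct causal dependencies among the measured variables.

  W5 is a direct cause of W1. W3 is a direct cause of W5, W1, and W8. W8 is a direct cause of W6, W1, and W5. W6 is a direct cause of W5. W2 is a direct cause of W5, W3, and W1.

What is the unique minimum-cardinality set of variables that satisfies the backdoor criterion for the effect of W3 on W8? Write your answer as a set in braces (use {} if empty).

{}

Variables eligible for adjustment (non-descendants of W3, excluding W3 and W8): {W2}.
Backdoor paths from W3 to W8:
  P1: W3 <- W2 -> W5 <- W8
  P2: W3 <- W2 -> W5 <- W6 <- W8
  P3: W3 <- W2 -> W5 -> W1 <- W8
  P4: W3 <- W2 -> W1 <- W8
  P5: W3 <- W2 -> W1 <- W5 <- W8
  P6: W3 <- W2 -> W1 <- W5 <- W6 <- W8
Each backdoor path contains an unconditioned collider, so every path is already blocked with the empty conditioning set:
  P1: blocked at collider W5 (neither it nor any descendant is in the conditioning set).
  P2: blocked at collider W5 (neither it nor any descendant is in the conditioning set).
  P3: blocked at collider W1 (neither it nor any descendant is in the conditioning set).
  P4: blocked at collider W1 (neither it nor any descendant is in the conditioning set).
  P5: blocked at collider W1 (neither it nor any descendant is in the conditioning set).
  P6: blocked at collider W1 (neither it nor any descendant is in the conditioning set).
The empty set is therefore the unique smallest valid set.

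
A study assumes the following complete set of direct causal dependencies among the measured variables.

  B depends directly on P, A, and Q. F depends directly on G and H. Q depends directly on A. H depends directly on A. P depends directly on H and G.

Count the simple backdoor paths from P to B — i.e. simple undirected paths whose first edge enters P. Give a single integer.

4

A backdoor path from P to B is any simple undirected path whose first edge points into P (i.e. leaves P via a parent).
Parents of P: {G, H}.
Enumerating:
  P1: P <- G -> F <- H <- A -> Q -> B
  P2: P <- G -> F <- H <- A -> B
  P3: P <- H <- A -> Q -> B
  P4: P <- H <- A -> B
That exhausts the simple backdoor paths. Count: 4.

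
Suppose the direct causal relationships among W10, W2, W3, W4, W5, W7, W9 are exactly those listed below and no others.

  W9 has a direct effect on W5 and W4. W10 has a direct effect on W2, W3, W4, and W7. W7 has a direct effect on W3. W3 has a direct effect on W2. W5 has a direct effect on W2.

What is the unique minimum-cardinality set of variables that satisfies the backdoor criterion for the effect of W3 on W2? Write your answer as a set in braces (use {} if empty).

{W10}

Variables eligible for adjustment (non-descendants of W3, excluding W3 and W2): {W10, W4, W5, W7, W9}.
Backdoor paths from W3 to W2:
  P1: W3 <- W10 -> W4 <- W9 -> W5 -> W2
  P2: W3 <- W10 -> W2
  P3: W3 <- W7 <- W10 -> W4 <- W9 -> W5 -> W2
  P4: W3 <- W7 <- W10 -> W2
The empty set is not sufficient: P2 (W3 <- W10 -> W2) has no collider blocking it and no conditioned non-collider, so it is open.
Try {W10}:
  P1: blocked at fork node W10 ∈ conditioning set.
  P2: blocked at fork node W10 ∈ conditioning set.
  P3: blocked at fork node W10 ∈ conditioning set.
  P4: blocked at fork node W10 ∈ conditioning set.
{W10} contains no descendant of W3 and blocks every backdoor path.
No other singleton works — e.g. {W9} leaves P2 open — so {W10} is the unique smallest valid adjustment set.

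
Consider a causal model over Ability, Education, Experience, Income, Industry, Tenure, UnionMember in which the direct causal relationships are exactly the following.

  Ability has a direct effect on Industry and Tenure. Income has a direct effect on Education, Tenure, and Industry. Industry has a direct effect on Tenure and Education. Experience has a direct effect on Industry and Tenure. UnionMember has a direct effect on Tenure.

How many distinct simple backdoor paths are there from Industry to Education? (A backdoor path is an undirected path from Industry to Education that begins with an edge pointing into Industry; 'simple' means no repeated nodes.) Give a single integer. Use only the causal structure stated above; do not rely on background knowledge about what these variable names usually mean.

A backdoor path from Industry to Education is any simple undirected path whose first edge points into Industry (i.e. leaves Industry via a parent).
Parents of Industry: {Ability, Experience, Income}.
Enumerating:
  P1: Industry <- Experience -> Tenure <- Income -> Education
  P2: Industry <- Ability -> Tenure <- Income -> Education
  P3: Industry <- Income -> Education
That exhausts the simple backdoor paths. Count: 3.

3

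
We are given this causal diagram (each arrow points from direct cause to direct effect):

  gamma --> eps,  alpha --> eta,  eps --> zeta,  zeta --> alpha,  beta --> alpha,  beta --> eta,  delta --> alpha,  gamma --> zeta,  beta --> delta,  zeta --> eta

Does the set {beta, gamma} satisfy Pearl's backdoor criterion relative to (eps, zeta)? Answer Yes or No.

Backdoor paths from eps to zeta (paths whose first edge points into eps):
  P1: eps <- gamma -> zeta
Condition 1 (no descendant of eps in the set): holds — descendants of eps are {alpha, eta, zeta}; none are in {beta, gamma}.
Condition 2 (every backdoor path blocked by {beta, gamma}):
  P1: blocked at fork node gamma ∈ conditioning set.
{beta, gamma} satisfies the backdoor criterion.

Yes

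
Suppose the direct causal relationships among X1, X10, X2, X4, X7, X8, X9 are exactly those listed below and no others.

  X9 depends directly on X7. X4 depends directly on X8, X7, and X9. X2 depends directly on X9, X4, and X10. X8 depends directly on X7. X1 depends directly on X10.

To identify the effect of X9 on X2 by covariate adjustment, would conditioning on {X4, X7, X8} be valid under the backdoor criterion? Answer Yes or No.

No

Backdoor paths from X9 to X2 (paths whose first edge points into X9):
  P1: X9 <- X7 -> X8 -> X4 -> X2
  P2: X9 <- X7 -> X4 -> X2
Condition 1 (no descendant of X9 in the set): FAILS — X4 is a descendant of X9.
Condition 2 (every backdoor path blocked by {X4, X7, X8}):
  P1: blocked at fork node X7 ∈ conditioning set.
  P2: blocked at fork node X7 ∈ conditioning set.
{X4, X7, X8} does not satisfy the backdoor criterion.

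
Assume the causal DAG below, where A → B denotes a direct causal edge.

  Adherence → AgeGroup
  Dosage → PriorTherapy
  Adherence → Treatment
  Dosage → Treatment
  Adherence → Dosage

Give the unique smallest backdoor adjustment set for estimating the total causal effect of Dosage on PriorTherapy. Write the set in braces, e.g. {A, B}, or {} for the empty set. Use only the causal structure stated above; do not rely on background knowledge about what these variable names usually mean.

Variables eligible for adjustment (non-descendants of Dosage, excluding Dosage and PriorTherapy): {Adherence, AgeGroup}.
Backdoor paths from Dosage to PriorTherapy:
  (none)
With no backdoor paths the empty set already satisfies the criterion, and it is trivially minimal.

{}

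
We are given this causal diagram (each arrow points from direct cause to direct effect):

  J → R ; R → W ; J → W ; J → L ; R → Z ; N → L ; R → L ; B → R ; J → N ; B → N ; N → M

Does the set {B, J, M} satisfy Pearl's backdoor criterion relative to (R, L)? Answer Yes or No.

Backdoor paths from R to L (paths whose first edge points into R):
  P1: R <- J -> N -> L
  P2: R <- J -> L
  P3: R <- B -> N <- J -> L
  P4: R <- B -> N -> L
Condition 1 (no descendant of R in the set): holds — descendants of R are {L, W, Z}; none are in {B, J, M}.
Condition 2 (every backdoor path blocked by {B, J, M}):
  P1: blocked at fork node J ∈ conditioning set.
  P2: blocked at fork node J ∈ conditioning set.
  P3: blocked at fork node B ∈ conditioning set.
  P4: blocked at fork node B ∈ conditioning set.
{B, J, M} satisfies the backdoor criterion.

Yes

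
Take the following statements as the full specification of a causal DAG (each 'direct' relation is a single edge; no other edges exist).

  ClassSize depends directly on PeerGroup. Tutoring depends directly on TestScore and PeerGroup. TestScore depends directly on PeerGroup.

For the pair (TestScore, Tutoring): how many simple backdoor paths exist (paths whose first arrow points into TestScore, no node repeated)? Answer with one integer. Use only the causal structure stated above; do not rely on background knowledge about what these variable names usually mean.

A backdoor path from TestScore to Tutoring is any simple undirected path whose first edge points into TestScore (i.e. leaves TestScore via a parent).
Parents of TestScore: {PeerGroup}.
Enumerating:
  P1: TestScore <- PeerGroup -> Tutoring
That exhausts the simple backdoor paths. Count: 1.

1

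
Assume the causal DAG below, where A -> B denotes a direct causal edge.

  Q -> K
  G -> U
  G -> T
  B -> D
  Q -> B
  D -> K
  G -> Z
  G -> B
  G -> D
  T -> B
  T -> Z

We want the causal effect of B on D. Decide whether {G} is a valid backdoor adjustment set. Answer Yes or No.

Backdoor paths from B to D (paths whose first edge points into B):
  P1: B <- G -> D
  P2: B <- T <- G -> D
  P3: B <- T -> Z <- G -> D
  P4: B <- Q -> K <- D
Condition 1 (no descendant of B in the set): holds — descendants of B are {D, K}; none are in {G}.
Condition 2 (every backdoor path blocked by {G}):
  P1: blocked at fork node G ∈ conditioning set.
  P2: blocked at fork node G ∈ conditioning set.
  P3: blocked at collider Z (neither it nor any descendant is in the conditioning set).
  P4: blocked at collider K (neither it nor any descendant is in the conditioning set).
{G} satisfies the backdoor criterion.

Yes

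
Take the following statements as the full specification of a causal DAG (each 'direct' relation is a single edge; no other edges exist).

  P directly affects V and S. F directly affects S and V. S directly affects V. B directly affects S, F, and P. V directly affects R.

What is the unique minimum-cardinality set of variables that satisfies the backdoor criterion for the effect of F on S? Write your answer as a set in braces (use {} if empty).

Variables eligible for adjustment (non-descendants of F, excluding F and S): {B, P}.
Backdoor paths from F to S:
  P1: F <- B -> P -> S
  P2: F <- B -> P -> V <- S
  P3: F <- B -> S
The empty set is not sufficient: P1 (F <- B -> P -> S) has no collider blocking it and no conditioned non-collider, so it is open.
Try {B}:
  P1: blocked at fork node B ∈ conditioning set.
  P2: blocked at fork node B ∈ conditioning set.
  P3: blocked at fork node B ∈ conditioning set.
{B} contains no descendant of F and blocks every backdoor path.
No other singleton works — e.g. {P} leaves P3 open — so {B} is the unique smallest valid adjustment set.

{B}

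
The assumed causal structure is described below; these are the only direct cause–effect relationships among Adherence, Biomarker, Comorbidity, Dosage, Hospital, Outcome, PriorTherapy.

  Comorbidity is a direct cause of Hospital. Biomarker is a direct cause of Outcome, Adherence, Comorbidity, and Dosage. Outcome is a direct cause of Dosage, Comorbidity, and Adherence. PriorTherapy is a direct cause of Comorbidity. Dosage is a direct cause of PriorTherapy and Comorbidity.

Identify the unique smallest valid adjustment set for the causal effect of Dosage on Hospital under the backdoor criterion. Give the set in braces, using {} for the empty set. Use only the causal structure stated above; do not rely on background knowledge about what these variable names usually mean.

Variables eligible for adjustment (non-descendants of Dosage, excluding Dosage and Hospital): {Adherence, Biomarker, Outcome}.
Backdoor paths from Dosage to Hospital:
  P1: Dosage <- Biomarker -> Outcome -> Comorbidity -> Hospital
  P2: Dosage <- Biomarker -> Adherence <- Outcome -> Comorbidity -> Hospital
  P3: Dosage <- Biomarker -> Comorbidity -> Hospital
  P4: Dosage <- Outcome <- Biomarker -> Comorbidity -> Hospital
  P5: Dosage <- Outcome -> Adherence <- Biomarker -> Comorbidity -> Hospital
  P6: Dosage <- Outcome -> Comorbidity -> Hospital
The empty set is not sufficient: P1 (Dosage <- Biomarker -> Outcome -> Comorbidity -> Hospital) has no collider blocking it and no conditioned non-collider, so it is open.
Try {Biomarker, Outcome}:
  P1: blocked at fork node Biomarker ∈ conditioning set.
  P2: blocked at fork node Biomarker ∈ conditioning set.
  P3: blocked at fork node Biomarker ∈ conditioning set.
  P4: blocked at chain node Outcome ∈ conditioning set.
  P5: blocked at fork node Outcome ∈ conditioning set.
  P6: blocked at fork node Outcome ∈ conditioning set.
{Biomarker, Outcome} contains no descendant of Dosage and blocks every backdoor path.
Every element of {Biomarker, Outcome} is needed (dropping Biomarker leaves P3 open; dropping Outcome leaves P6 open), so no proper subset is valid.
Among all size-2 subsets of the eligible variables, only {Biomarker, Outcome} blocks every backdoor path, so it is the unique smallest valid adjustment set.

{Biomarker, Outcome}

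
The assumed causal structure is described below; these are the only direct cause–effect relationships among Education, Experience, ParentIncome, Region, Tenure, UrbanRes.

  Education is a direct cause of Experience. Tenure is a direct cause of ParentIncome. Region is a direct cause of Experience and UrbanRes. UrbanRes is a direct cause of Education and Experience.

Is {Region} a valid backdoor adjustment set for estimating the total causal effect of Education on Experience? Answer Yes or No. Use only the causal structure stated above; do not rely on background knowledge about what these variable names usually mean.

No

Backdoor paths from Education to Experience (paths whose first edge points into Education):
  P1: Education <- UrbanRes <- Region -> Experience
  P2: Education <- UrbanRes -> Experience
Condition 1 (no descendant of Education in the set): holds — descendants of Education are {Experience}; none are in {Region}.
Condition 2 (every backdoor path blocked by {Region}):
  P1: blocked at fork node Region ∈ conditioning set.
  P2: open — no interior node is in the conditioning set.
{Region} does not satisfy the backdoor criterion.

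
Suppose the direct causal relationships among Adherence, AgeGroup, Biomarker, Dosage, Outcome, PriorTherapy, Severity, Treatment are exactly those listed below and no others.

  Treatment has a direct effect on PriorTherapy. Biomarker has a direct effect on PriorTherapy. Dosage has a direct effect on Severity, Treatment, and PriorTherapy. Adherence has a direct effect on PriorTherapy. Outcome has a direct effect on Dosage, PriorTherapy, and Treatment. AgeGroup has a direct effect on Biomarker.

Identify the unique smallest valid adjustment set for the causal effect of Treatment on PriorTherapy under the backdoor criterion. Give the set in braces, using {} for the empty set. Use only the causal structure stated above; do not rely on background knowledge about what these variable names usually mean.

Variables eligible for adjustment (non-descendants of Treatment, excluding Treatment and PriorTherapy): {Adherence, AgeGroup, Biomarker, Dosage, Outcome, Severity}.
Backdoor paths from Treatment to PriorTherapy:
  P1: Treatment <- Outcome -> Dosage -> PriorTherapy
  P2: Treatment <- Outcome -> PriorTherapy
  P3: Treatment <- Dosage <- Outcome -> PriorTherapy
  P4: Treatment <- Dosage -> PriorTherapy
The empty set is not sufficient: P1 (Treatment <- Outcome -> Dosage -> PriorTherapy) has no collider blocking it and no conditioned non-collider, so it is open.
Try {Dosage, Outcome}:
  P1: blocked at fork node Outcome ∈ conditioning set.
  P2: blocked at fork node Outcome ∈ conditioning set.
  P3: blocked at chain node Dosage ∈ conditioning set.
  P4: blocked at fork node Dosage ∈ conditioning set.
{Dosage, Outcome} contains no descendant of Treatment and blocks every backdoor path.
Every element of {Dosage, Outcome} is needed (dropping Dosage leaves P4 open; dropping Outcome leaves P2 open), so no proper subset is valid.
Among all size-2 subsets of the eligible variables, only {Dosage, Outcome} blocks every backdoor path, so it is the unique smallest valid adjustment set.

{Dosage, Outcome}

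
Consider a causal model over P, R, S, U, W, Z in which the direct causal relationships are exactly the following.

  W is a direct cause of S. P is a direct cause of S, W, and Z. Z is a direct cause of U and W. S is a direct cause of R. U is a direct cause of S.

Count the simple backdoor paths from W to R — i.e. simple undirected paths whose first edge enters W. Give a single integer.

4

A backdoor path from W to R is any simple undirected path whose first edge points into W (i.e. leaves W via a parent).
Parents of W: {P, Z}.
Enumerating:
  P1: W <- P -> Z -> U -> S -> R
  P2: W <- P -> S -> R
  P3: W <- Z <- P -> S -> R
  P4: W <- Z -> U -> S -> R
That exhausts the simple backdoor paths. Count: 4.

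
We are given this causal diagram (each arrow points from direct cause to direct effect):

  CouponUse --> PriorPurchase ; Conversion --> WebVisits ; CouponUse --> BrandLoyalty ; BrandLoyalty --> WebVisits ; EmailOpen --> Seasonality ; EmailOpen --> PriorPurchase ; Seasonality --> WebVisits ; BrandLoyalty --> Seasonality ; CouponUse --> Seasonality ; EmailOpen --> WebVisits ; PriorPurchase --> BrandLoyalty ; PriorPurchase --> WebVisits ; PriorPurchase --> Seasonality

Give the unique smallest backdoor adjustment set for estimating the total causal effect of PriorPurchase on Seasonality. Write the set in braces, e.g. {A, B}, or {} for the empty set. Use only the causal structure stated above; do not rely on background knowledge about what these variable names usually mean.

{CouponUse, EmailOpen}

Variables eligible for adjustment (non-descendants of PriorPurchase, excluding PriorPurchase and Seasonality): {Conversion, CouponUse, EmailOpen}.
Backdoor paths from PriorPurchase to Seasonality:
  P1: PriorPurchase <- CouponUse -> BrandLoyalty -> Seasonality
  P2: PriorPurchase <- CouponUse -> BrandLoyalty -> WebVisits <- EmailOpen -> Seasonality
  P3: PriorPurchase <- CouponUse -> BrandLoyalty -> WebVisits <- Seasonality
  P4: PriorPurchase <- CouponUse -> Seasonality
  P5: PriorPurchase <- EmailOpen -> Seasonality
  P6: PriorPurchase <- EmailOpen -> WebVisits <- BrandLoyalty <- CouponUse -> Seasonality
  P7: PriorPurchase <- EmailOpen -> WebVisits <- BrandLoyalty -> Seasonality
  P8: PriorPurchase <- EmailOpen -> WebVisits <- Seasonality
The empty set is not sufficient: P1 (PriorPurchase <- CouponUse -> BrandLoyalty -> Seasonality) has no collider blocking it and no conditioned non-collider, so it is open.
Try {CouponUse, EmailOpen}:
  P1: blocked at fork node CouponUse ∈ conditioning set.
  P2: blocked at fork node CouponUse ∈ conditioning set.
  P3: blocked at fork node CouponUse ∈ conditioning set.
  P4: blocked at fork node CouponUse ∈ conditioning set.
  P5: blocked at fork node EmailOpen ∈ conditioning set.
  P6: blocked at fork node EmailOpen ∈ conditioning set.
  P7: blocked at fork node EmailOpen ∈ conditioning set.
  P8: blocked at fork node EmailOpen ∈ conditioning set.
{CouponUse, EmailOpen} contains no descendant of PriorPurchase and blocks every backdoor path.
Every element of {CouponUse, EmailOpen} is needed (dropping CouponUse leaves P1 open; dropping EmailOpen leaves P5 open), so no proper subset is valid.
Among all size-2 subsets of the eligible variables, only {CouponUse, EmailOpen} blocks every backdoor path, so it is the unique smallest valid adjustment set.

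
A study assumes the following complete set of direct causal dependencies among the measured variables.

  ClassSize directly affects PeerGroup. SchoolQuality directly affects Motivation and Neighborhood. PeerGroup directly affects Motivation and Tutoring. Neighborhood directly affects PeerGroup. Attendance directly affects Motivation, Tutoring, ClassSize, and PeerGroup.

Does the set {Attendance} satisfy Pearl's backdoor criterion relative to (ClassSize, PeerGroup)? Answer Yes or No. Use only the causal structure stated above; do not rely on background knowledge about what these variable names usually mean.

Yes

Backdoor paths from ClassSize to PeerGroup (paths whose first edge points into ClassSize):
  P1: ClassSize <- Attendance -> PeerGroup
  P2: ClassSize <- Attendance -> Motivation <- SchoolQuality -> Neighborhood -> PeerGroup
  P3: ClassSize <- Attendance -> Motivation <- PeerGroup
  P4: ClassSize <- Attendance -> Tutoring <- PeerGroup
Condition 1 (no descendant of ClassSize in the set): holds — descendants of ClassSize are {Motivation, PeerGroup, Tutoring}; none are in {Attendance}.
Condition 2 (every backdoor path blocked by {Attendance}):
  P1: blocked at fork node Attendance ∈ conditioning set.
  P2: blocked at fork node Attendance ∈ conditioning set.
  P3: blocked at fork node Attendance ∈ conditioning set.
  P4: blocked at fork node Attendance ∈ conditioning set.
{Attendance} satisfies the backdoor criterion.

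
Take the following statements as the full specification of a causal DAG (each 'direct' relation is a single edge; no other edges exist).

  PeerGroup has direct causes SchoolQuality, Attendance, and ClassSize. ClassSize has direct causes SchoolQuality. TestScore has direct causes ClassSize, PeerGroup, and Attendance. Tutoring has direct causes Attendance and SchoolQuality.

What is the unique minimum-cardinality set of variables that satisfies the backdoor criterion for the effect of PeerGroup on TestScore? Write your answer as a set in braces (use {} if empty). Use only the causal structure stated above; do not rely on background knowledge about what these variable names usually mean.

{Attendance, ClassSize}

Variables eligible for adjustment (non-descendants of PeerGroup, excluding PeerGroup and TestScore): {Attendance, ClassSize, SchoolQuality, Tutoring}.
Backdoor paths from PeerGroup to TestScore:
  P1: PeerGroup <- Attendance -> TestScore
  P2: PeerGroup <- Attendance -> Tutoring <- SchoolQuality -> ClassSize -> TestScore
  P3: PeerGroup <- SchoolQuality -> ClassSize -> TestScore
  P4: PeerGroup <- SchoolQuality -> Tutoring <- Attendance -> TestScore
  P5: PeerGroup <- ClassSize <- SchoolQuality -> Tutoring <- Attendance -> TestScore
  P6: PeerGroup <- ClassSize -> TestScore
The empty set is not sufficient: P1 (PeerGroup <- Attendance -> TestScore) has no collider blocking it and no conditioned non-collider, so it is open.
Try {Attendance, ClassSize}:
  P1: blocked at fork node Attendance ∈ conditioning set.
  P2: blocked at fork node Attendance ∈ conditioning set.
  P3: blocked at chain node ClassSize ∈ conditioning set.
  P4: blocked at collider Tutoring (neither it nor any descendant is in the conditioning set).
  P5: blocked at chain node ClassSize ∈ conditioning set.
  P6: blocked at fork node ClassSize ∈ conditioning set.
{Attendance, ClassSize} contains no descendant of PeerGroup and blocks every backdoor path.
Every element of {Attendance, ClassSize} is needed (dropping Attendance leaves P1 open; dropping ClassSize leaves P3 open), so no proper subset is valid.
Among all size-2 subsets of the eligible variables, only {Attendance, ClassSize} blocks every backdoor path, so it is the unique smallest valid adjustment set.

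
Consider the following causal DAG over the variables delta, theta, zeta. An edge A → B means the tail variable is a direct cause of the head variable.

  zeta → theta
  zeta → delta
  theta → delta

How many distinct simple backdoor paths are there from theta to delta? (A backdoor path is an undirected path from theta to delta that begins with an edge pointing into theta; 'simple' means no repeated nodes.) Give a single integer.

1

A backdoor path from theta to delta is any simple undirected path whose first edge points into theta (i.e. leaves theta via a parent).
Parents of theta: {zeta}.
Enumerating:
  P1: theta <- zeta -> delta
That exhausts the simple backdoor paths. Count: 1.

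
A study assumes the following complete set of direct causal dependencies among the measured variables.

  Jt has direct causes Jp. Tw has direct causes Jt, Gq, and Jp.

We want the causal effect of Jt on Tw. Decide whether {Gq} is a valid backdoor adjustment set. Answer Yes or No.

Backdoor paths from Jt to Tw (paths whose first edge points into Jt):
  P1: Jt <- Jp -> Tw
Condition 1 (no descendant of Jt in the set): holds — descendants of Jt are {Tw}; none are in {Gq}.
Condition 2 (every backdoor path blocked by {Gq}):
  P1: open — no interior node is in the conditioning set.
{Gq} does not satisfy the backdoor criterion.

No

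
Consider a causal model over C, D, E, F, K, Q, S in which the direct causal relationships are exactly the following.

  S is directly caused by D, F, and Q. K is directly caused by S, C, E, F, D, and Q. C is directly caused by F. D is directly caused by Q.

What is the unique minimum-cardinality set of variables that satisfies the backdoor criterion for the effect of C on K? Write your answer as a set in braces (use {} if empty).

Variables eligible for adjustment (non-descendants of C, excluding C and K): {D, E, F, Q, S}.
Backdoor paths from C to K:
  P1: C <- F -> S <- Q -> D -> K
  P2: C <- F -> S <- Q -> K
  P3: C <- F -> S <- D <- Q -> K
  P4: C <- F -> S <- D -> K
  P5: C <- F -> S -> K
  P6: C <- F -> K
The empty set is not sufficient: P5 (C <- F -> S -> K) has no collider blocking it and no conditioned non-collider, so it is open.
Try {F}:
  P1: blocked at fork node F ∈ conditioning set.
  P2: blocked at fork node F ∈ conditioning set.
  P3: blocked at fork node F ∈ conditioning set.
  P4: blocked at fork node F ∈ conditioning set.
  P5: blocked at fork node F ∈ conditioning set.
  P6: blocked at fork node F ∈ conditioning set.
{F} contains no descendant of C and blocks every backdoor path.
No other singleton works — e.g. {E} leaves P5 open — so {F} is the unique smallest valid adjustment set.

{F}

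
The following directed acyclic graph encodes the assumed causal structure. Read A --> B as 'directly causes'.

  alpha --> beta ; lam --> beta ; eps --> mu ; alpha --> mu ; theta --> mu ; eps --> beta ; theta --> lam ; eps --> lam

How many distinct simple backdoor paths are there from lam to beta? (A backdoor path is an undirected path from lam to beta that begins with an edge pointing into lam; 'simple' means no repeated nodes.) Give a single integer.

A backdoor path from lam to beta is any simple undirected path whose first edge points into lam (i.e. leaves lam via a parent).
Parents of lam: {eps, theta}.
Enumerating:
  P1: lam <- theta -> mu <- eps -> beta
  P2: lam <- theta -> mu <- alpha -> beta
  P3: lam <- eps -> mu <- alpha -> beta
  P4: lam <- eps -> beta
That exhausts the simple backdoor paths. Count: 4.

4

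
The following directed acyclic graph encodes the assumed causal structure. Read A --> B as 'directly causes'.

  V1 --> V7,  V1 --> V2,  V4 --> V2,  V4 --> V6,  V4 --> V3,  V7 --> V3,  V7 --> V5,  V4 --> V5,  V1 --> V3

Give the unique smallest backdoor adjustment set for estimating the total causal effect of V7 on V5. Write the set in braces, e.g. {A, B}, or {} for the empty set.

{}

Variables eligible for adjustment (non-descendants of V7, excluding V7 and V5): {V1, V2, V4, V6}.
Backdoor paths from V7 to V5:
  P1: V7 <- V1 -> V2 <- V4 -> V5
  P2: V7 <- V1 -> V3 <- V4 -> V5
Each backdoor path contains an unconditioned collider, so every path is already blocked with the empty conditioning set:
  P1: blocked at collider V2 (neither it nor any descendant is in the conditioning set).
  P2: blocked at collider V3 (neither it nor any descendant is in the conditioning set).
The empty set is therefore the unique smallest valid set.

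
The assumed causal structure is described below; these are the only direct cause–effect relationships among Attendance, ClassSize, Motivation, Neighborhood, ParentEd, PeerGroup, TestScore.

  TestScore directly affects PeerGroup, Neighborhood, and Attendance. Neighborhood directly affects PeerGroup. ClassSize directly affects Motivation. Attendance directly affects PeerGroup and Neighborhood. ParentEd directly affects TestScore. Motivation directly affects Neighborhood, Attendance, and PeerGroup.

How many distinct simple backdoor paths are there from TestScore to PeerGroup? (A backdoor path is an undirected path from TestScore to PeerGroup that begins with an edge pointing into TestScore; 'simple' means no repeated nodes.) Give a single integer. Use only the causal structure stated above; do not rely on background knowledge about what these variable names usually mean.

A backdoor path from TestScore to PeerGroup is any simple undirected path whose first edge points into TestScore (i.e. leaves TestScore via a parent).
Parents of TestScore: {ParentEd}.
No simple path from any parent of TestScore reaches PeerGroup without revisiting TestScore, so there are no backdoor paths.

0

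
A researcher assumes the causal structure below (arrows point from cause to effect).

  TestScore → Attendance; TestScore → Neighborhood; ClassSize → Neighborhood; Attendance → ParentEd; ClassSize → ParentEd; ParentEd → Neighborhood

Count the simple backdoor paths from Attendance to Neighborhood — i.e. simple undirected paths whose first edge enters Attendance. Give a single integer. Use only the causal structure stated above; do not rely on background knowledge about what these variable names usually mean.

A backdoor path from Attendance to Neighborhood is any simple undirected path whose first edge points into Attendance (i.e. leaves Attendance via a parent).
Parents of Attendance: {TestScore}.
Enumerating:
  P1: Attendance <- TestScore -> Neighborhood
That exhausts the simple backdoor paths. Count: 1.

1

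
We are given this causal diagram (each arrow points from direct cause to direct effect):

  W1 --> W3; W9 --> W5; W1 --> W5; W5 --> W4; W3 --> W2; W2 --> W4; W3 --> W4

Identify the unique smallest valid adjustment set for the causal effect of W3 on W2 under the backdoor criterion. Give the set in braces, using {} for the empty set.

{}

Variables eligible for adjustment (non-descendants of W3, excluding W3 and W2): {W1, W5, W9}.
Backdoor paths from W3 to W2:
  P1: W3 <- W1 -> W5 -> W4 <- W2
Each backdoor path contains an unconditioned collider, so every path is already blocked with the empty conditioning set:
  P1: blocked at collider W4 (neither it nor any descendant is in the conditioning set).
The empty set is therefore the unique smallest valid set.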